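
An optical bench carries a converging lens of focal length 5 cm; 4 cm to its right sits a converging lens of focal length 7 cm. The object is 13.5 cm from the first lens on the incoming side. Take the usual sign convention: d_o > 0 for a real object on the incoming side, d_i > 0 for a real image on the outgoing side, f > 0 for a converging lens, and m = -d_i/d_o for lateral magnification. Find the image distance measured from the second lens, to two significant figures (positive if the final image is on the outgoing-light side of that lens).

2.5 cm

Applying the thin-lens equation to the first lens, 1/5 = 1/13.5 + 1/d_i1, which gives d_i1 = 7.941 cm.
Since 7.941 cm > 4 cm, the first image lies past the second lens and serves as a virtual object: d_o2 = L - d_i1 = -3.941 cm.
Applying the thin-lens equation again with f_2 = 7 cm and d_o2 = -3.941 cm gives d_i2 = 2.522 cm.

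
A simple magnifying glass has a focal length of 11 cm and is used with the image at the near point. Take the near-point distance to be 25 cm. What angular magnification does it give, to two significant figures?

3.3

M = 1 + D/f = 1 + 25/11 = 3.273.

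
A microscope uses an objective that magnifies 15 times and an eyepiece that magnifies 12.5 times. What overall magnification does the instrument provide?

187.5

The overall magnification of a compound microscope is the product of the objective and eyepiece magnifications:
M = M_obj x M_eye = 15 x 12.5 = 187.5.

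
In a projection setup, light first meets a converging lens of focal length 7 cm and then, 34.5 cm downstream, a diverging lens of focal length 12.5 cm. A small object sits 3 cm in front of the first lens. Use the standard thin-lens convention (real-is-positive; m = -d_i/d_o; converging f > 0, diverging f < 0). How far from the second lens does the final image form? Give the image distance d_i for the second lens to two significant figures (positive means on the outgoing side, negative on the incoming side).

Applying the thin-lens equation to the first lens, 1/7 = 1/3 + 1/d_i1, which gives d_i1 = -5.250 cm.
With d_i1 < 0 the first image is virtual and lies on the object side; the object distance for lens 2 is d_o2 = 34.5 - (-5.250) = 39.750 cm.
Applying the thin-lens equation again with f_2 = -12.5 cm and d_o2 = 39.750 cm gives d_i2 = -9.510 cm.

-9.5 cm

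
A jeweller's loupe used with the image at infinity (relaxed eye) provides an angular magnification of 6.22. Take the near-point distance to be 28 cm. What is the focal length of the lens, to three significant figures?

For the image at infinity, M = D/f.
f = D/M = 28/6.22 = 4.502 cm.

4.50 cm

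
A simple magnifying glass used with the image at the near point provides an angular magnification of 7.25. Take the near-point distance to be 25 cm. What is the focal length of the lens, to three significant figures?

4.00 cm

For the image at the near point, M = 1 + D/f.
f = D/(M - 1) = 25/(7.25 - 1) = 4.000 cm.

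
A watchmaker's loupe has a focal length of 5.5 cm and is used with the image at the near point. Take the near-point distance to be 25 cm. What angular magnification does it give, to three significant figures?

5.55

M = 1 + D/f = 1 + 25/5.5 = 5.545.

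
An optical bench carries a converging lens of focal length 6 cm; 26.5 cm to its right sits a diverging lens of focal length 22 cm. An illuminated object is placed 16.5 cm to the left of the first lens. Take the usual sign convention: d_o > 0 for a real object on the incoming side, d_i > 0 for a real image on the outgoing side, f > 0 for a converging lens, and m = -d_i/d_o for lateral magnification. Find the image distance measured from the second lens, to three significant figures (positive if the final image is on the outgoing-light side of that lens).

-9.61 cm

Lens 1: 1/d_i1 = 1/f_1 - 1/d_o1 = 1/6 - 1/16.5 = 0.10606 cm^-1, so d_i1 = 9.429 cm.
That image sits 17.071 cm in front of the second lens, so d_o2 = 17.071 cm.
Lens 2: 1/d_i2 = 1/f_2 - 1/d_o2 = 1/(-22) - 1/(17.071) = -0.10403 cm^-1, so d_i2 = -9.612 cm.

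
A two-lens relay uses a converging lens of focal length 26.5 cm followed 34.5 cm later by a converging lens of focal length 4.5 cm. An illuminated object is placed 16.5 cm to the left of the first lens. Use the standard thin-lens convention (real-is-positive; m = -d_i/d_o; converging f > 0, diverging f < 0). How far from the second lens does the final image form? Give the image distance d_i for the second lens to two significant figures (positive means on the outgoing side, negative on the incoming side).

Applying the thin-lens equation to the first lens, 1/26.5 = 1/16.5 + 1/d_i1, which gives d_i1 = -43.725 cm.
With d_i1 < 0 the first image is virtual and lies on the object side; the object distance for lens 2 is d_o2 = 34.5 - (-43.725) = 78.225 cm.
Applying the thin-lens equation again with f_2 = 4.5 cm and d_o2 = 78.225 cm gives d_i2 = 4.775 cm.

4.8 cm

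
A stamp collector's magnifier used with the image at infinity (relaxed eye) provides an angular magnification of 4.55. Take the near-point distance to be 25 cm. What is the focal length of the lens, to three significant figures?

5.49 cm

For the image at infinity, M = D/f.
f = D/M = 25/4.55 = 5.495 cm.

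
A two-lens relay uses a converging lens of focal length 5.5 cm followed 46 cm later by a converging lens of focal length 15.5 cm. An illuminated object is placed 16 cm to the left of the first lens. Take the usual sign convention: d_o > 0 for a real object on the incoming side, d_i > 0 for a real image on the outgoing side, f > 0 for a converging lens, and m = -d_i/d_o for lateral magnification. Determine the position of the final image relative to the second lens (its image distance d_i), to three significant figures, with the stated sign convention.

26.4 cm

Applying the thin-lens equation to the first lens, 1/5.5 = 1/16 + 1/d_i1, which gives d_i1 = 8.381 cm.
That image sits 37.619 cm in front of the second lens, so d_o2 = 37.619 cm.
Applying the thin-lens equation again with f_2 = 15.5 cm and d_o2 = 37.619 cm gives d_i2 = 26.362 cm.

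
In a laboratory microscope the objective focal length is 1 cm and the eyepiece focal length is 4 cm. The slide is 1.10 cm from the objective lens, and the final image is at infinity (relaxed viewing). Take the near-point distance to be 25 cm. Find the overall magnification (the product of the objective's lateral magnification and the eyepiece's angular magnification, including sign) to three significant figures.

-62.5

Objective: 1/d_i = 1/f_obj - 1/d_o = 1/1 - 1/1.10 = 0.09091 cm^-1, so d_i = 11.000 cm.
m_obj = -d_i/d_o = -11.000/1.10 = -10.000.
Eyepiece angular magnification (image at infinity): M_eye = D/f_e = 25/4 = 6.250.
Overall M = m_obj x M_eye = (-10.000)(6.250) = -62.50.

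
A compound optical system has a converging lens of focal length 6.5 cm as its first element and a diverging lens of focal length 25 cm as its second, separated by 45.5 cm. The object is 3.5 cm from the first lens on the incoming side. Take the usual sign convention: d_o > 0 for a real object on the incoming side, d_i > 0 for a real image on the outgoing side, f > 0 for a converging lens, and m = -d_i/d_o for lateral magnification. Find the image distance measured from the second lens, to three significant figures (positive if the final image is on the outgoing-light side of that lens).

First lens: d_i1 = 1/(1/6.5 - 1/3.5) = -7.583 cm.
The intermediate image is virtual, 7.583 cm to the left of lens 1, so d_o2 = L - d_i1 = 45.5 - (-7.583) = 53.083 cm.
Second lens: d_i2 = 1/(1/(-25) - 1/(53.083)) = -16.996 cm.

-17.0 cm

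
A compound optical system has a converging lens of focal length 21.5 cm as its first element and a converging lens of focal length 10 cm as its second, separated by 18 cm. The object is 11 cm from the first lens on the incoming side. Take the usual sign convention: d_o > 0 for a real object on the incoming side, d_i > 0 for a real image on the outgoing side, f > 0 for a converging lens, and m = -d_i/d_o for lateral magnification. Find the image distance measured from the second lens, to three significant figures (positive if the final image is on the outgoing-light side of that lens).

Applying the thin-lens equation to the first lens, 1/21.5 = 1/11 + 1/d_i1, which gives d_i1 = -22.524 cm.
The intermediate image is virtual, 22.524 cm to the left of lens 1, so d_o2 = L - d_i1 = 18 - (-22.524) = 40.524 cm.
Applying the thin-lens equation again with f_2 = 10 cm and d_o2 = 40.524 cm gives d_i2 = 13.276 cm.

13.3 cm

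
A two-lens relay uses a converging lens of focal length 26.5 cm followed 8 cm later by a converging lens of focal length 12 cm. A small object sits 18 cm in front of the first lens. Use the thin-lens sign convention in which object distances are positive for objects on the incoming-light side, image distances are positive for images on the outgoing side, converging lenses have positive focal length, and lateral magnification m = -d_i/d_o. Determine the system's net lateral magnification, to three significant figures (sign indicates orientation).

First lens: d_i1 = 1/(1/26.5 - 1/18) = -56.118 cm.
m_1 = -(-56.118)/18 = 3.1176.
With d_i1 < 0 the first image is virtual and lies on the object side; the object distance for lens 2 is d_o2 = 8 - (-56.118) = 64.118 cm.
Second lens: d_i2 = 1/(1/12 - 1/(64.118)) = 14.763 cm.
m_2 = -(14.763)/(64.118) = -0.2302.
The system's lateral magnification is m_1 m_2 = (3.1176)(-0.2302) = -0.7178.

-0.718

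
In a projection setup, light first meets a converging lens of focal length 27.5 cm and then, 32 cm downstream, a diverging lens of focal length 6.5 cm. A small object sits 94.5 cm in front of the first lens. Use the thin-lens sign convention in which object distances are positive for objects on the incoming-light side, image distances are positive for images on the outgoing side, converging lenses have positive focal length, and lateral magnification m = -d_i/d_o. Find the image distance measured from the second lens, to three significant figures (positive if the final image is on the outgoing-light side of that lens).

First lens: d_i1 = 1/(1/27.5 - 1/94.5) = 38.787 cm.
This image would form 38.787 cm past lens 1, i.e. 6.787 cm beyond lens 2, so it is a virtual object for lens 2: d_o2 = 32 - 38.787 = -6.787 cm.
Second lens: d_i2 = 1/(1/(-6.5) - 1/(-6.787)) = -153.552 cm.

-154 cm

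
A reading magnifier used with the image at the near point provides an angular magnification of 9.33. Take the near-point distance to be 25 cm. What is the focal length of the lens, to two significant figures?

3.0 cm

For the image at the near point, M = 1 + D/f.
f = D/(M - 1) = 25/(9.33 - 1) = 3.001 cm.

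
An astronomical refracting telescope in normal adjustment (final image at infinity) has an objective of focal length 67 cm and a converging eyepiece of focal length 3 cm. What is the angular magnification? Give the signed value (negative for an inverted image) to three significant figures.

-22.3

M = -f_obj/f_eye = -67/(3) = -22.333.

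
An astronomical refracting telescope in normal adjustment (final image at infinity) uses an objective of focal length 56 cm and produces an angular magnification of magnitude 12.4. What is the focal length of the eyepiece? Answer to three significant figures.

4.52 cm

|M| = f_obj/f_eye, so f_eye = f_obj/|M| = 56/12.4 = 4.516 cm.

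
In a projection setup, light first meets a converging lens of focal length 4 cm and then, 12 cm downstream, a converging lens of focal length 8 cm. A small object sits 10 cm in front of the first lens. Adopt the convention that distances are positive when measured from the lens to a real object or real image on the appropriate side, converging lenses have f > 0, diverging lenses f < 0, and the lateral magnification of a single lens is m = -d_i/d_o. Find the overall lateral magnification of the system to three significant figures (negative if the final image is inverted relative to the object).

Lens 1: 1/d_i1 = 1/f_1 - 1/d_o1 = 1/4 - 1/10 = 0.15000 cm^-1, so d_i1 = 6.667 cm.
m_1 = -(6.667)/10 = -0.6667.
The intermediate image is 6.667 cm to the right of lens 1, so d_o2 = L - d_i1 = 12 - 6.667 = 5.333 cm.
Lens 2: 1/d_i2 = 1/f_2 - 1/d_o2 = 1/8 - 1/(5.333) = -0.06250 cm^-1, so d_i2 = -16.000 cm.
m_2 = -(-16.000)/(5.333) = 3.0000.
The system's lateral magnification is m_1 m_2 = (-0.6667)(3.0000) = -2.0000.

-2.00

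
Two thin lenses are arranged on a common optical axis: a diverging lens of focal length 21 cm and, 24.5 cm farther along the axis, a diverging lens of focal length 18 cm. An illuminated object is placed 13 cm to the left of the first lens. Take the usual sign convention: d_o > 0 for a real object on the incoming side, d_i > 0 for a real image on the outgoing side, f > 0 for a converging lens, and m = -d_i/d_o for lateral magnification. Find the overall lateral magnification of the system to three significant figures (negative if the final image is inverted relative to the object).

Lens 1: 1/d_i1 = 1/f_1 - 1/d_o1 = 1/(-21) - 1/13 = -0.12454 cm^-1, so d_i1 = -8.029 cm.
m_1 = -(-8.029)/13 = 0.6176.
The intermediate image is virtual, 8.029 cm to the left of lens 1, so d_o2 = L - d_i1 = 24.5 - (-8.029) = 32.529 cm.
Lens 2: 1/d_i2 = 1/f_2 - 1/d_o2 = 1/(-18) - 1/(32.529) = -0.08630 cm^-1, so d_i2 = -11.588 cm.
m_2 = -(-11.588)/(32.529) = 0.3562.
Overall magnification: m = m_1 m_2 = 0.2200.

0.220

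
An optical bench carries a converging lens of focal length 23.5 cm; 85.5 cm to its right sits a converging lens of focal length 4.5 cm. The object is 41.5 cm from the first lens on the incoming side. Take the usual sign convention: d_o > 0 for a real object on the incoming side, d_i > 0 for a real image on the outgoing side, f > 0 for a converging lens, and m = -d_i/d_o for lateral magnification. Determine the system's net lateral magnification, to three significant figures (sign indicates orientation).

Applying the thin-lens equation to the first lens, 1/23.5 = 1/41.5 + 1/d_i1, which gives d_i1 = 54.181 cm.
Its lateral magnification is m_1 = -d_i1/d_o1 = -(54.181)/41.5 = -1.3056.
Object distance for lens 2: d_o2 = 85.5 - 54.181 = 31.319 cm.
Applying the thin-lens equation again with f_2 = 4.5 cm and d_o2 = 31.319 cm gives d_i2 = 5.255 cm.
m_2 = -(5.255)/(31.319) = -0.1678.
The system's lateral magnification is m_1 m_2 = (-1.3056)(-0.1678) = 0.2191.

0.219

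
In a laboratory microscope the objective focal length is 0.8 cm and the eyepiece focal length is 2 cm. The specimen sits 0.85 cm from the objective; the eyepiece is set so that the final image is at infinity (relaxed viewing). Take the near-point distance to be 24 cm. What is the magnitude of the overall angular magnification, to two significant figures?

190

Objective: 1/d_i = 1/f_obj - 1/d_o = 1/0.8 - 1/0.85 = 0.07353 cm^-1, so d_i = 13.600 cm.
m_obj = -d_i/d_o = -13.600/0.85 = -16.000.
Eyepiece angular magnification (image at infinity): M_eye = D/f_e = 24/2 = 12.000.
Overall M = m_obj x M_eye = (-16.000)(12.000) = -192.00.
|M| = 192.00.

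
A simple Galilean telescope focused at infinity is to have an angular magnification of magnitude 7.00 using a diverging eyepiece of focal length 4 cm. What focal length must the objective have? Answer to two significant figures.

|M| = f_obj/|f_eye|, so f_obj = |M| x |f_eye| = 7.0 x 4 = 28.000 cm.

28 cm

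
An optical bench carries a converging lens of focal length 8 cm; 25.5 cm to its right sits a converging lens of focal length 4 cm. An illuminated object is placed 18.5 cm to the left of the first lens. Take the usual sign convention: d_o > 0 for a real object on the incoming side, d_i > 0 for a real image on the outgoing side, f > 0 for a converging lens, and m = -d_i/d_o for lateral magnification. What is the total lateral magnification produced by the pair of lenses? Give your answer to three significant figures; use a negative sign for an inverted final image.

Applying the thin-lens equation to the first lens, 1/8 = 1/18.5 + 1/d_i1, which gives d_i1 = 14.095 cm.
Its lateral magnification is m_1 = -d_i1/d_o1 = -(14.095)/18.5 = -0.7619.
That image sits 11.405 cm in front of the second lens, so d_o2 = 11.405 cm.
Applying the thin-lens equation again with f_2 = 4 cm and d_o2 = 11.405 cm gives d_i2 = 6.161 cm.
m_2 = -(6.161)/(11.405) = -0.5402.
Total m = m_1 x m_2 = (-0.7619)(-0.5402) = 0.4116.

0.412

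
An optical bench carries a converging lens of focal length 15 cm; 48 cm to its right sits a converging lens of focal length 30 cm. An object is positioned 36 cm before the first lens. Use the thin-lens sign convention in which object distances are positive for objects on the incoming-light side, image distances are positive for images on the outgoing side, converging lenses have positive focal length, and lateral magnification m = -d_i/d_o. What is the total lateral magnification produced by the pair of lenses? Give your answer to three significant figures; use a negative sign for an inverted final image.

First lens: d_i1 = 1/(1/15 - 1/36) = 25.714 cm.
m_1 = -(25.714)/36 = -0.7143.
The intermediate image is 25.714 cm to the right of lens 1, so d_o2 = L - d_i1 = 48 - 25.714 = 22.286 cm.
Second lens: d_i2 = 1/(1/30 - 1/(22.286)) = -86.667 cm.
m_2 = -(-86.667)/(22.286) = 3.8889.
Total m = m_1 x m_2 = (-0.7143)(3.8889) = -2.7778.

-2.78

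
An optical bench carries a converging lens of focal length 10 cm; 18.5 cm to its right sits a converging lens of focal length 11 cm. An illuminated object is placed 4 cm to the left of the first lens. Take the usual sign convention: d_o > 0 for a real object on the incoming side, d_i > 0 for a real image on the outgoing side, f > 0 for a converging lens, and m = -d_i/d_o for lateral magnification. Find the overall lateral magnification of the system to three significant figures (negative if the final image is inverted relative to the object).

-1.29

Applying the thin-lens equation to the first lens, 1/10 = 1/4 + 1/d_i1, which gives d_i1 = -6.667 cm.
Its lateral magnification is m_1 = -d_i1/d_o1 = -(-6.667)/4 = 1.6667.
The intermediate image is virtual, 6.667 cm to the left of lens 1, so d_o2 = L - d_i1 = 18.5 - (-6.667) = 25.167 cm.
Applying the thin-lens equation again with f_2 = 11 cm and d_o2 = 25.167 cm gives d_i2 = 19.541 cm.
m_2 = -(19.541)/(25.167) = -0.7765.
The system's lateral magnification is m_1 m_2 = (1.6667)(-0.7765) = -1.2941.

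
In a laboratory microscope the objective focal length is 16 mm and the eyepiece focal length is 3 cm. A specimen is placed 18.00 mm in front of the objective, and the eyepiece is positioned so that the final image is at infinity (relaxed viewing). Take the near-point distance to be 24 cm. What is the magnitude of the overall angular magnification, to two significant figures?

64

Convert to cm: f_obj = 16 mm = 1.6 cm; d_o = 18.00 mm = 1.80 cm.
Objective: 1/d_i = 1/f_obj - 1/d_o = 1/1.6 - 1/1.80 = 0.06944 cm^-1, so d_i = 14.400 cm.
m_obj = -d_i/d_o = -14.400/1.80 = -8.000.
Eyepiece angular magnification (image at infinity): M_eye = D/f_e = 24/3 = 8.000.
Overall M = m_obj x M_eye = (-8.000)(8.000) = -64.00.
|M| = 64.00.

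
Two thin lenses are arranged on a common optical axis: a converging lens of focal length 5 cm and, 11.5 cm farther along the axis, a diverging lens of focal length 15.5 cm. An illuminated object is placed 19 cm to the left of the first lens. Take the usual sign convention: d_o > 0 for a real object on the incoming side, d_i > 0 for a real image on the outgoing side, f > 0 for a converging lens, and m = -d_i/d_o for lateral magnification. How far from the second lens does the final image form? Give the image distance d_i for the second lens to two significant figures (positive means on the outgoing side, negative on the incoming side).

-3.6 cm

First lens: d_i1 = 1/(1/5 - 1/19) = 6.786 cm.
The intermediate image is 6.786 cm to the right of lens 1, so d_o2 = L - d_i1 = 11.5 - 6.786 = 4.714 cm.
Second lens: d_i2 = 1/(1/(-15.5) - 1/(4.714)) = -3.615 cm.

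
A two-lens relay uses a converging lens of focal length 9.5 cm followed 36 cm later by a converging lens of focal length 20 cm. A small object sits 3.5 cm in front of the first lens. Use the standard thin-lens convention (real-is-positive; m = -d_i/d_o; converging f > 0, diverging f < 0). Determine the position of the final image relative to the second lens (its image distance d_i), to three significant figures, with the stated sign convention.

38.6 cm

Applying the thin-lens equation to the first lens, 1/9.5 = 1/3.5 + 1/d_i1, which gives d_i1 = -5.542 cm.
With d_i1 < 0 the first image is virtual and lies on the object side; the object distance for lens 2 is d_o2 = 36 - (-5.542) = 41.542 cm.
Applying the thin-lens equation again with f_2 = 20 cm and d_o2 = 41.542 cm gives d_i2 = 38.569 cm.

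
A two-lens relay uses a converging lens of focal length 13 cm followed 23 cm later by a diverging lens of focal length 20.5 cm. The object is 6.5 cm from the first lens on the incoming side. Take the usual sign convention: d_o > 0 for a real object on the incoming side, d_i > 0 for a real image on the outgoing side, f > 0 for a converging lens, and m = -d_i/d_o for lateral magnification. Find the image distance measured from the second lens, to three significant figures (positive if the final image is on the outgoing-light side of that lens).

Applying the thin-lens equation to the first lens, 1/13 = 1/6.5 + 1/d_i1, which gives d_i1 = -13.000 cm.
With d_i1 < 0 the first image is virtual and lies on the object side; the object distance for lens 2 is d_o2 = 23 - (-13.000) = 36.000 cm.
Applying the thin-lens equation again with f_2 = -20.5 cm and d_o2 = 36.000 cm gives d_i2 = -13.062 cm.

-13.1 cm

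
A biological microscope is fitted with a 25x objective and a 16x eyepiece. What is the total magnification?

The overall magnification of a compound microscope is the product of the objective and eyepiece magnifications:
M = M_obj x M_eye = 25 x 16 = 400.

400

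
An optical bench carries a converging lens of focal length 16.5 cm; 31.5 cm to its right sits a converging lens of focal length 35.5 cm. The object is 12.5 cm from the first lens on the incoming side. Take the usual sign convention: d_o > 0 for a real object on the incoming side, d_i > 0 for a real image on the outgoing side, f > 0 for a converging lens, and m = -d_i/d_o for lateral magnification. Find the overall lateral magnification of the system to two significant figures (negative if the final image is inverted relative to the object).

-3.1

Applying the thin-lens equation to the first lens, 1/16.5 = 1/12.5 + 1/d_i1, which gives d_i1 = -51.562 cm.
Its lateral magnification is m_1 = -d_i1/d_o1 = -(-51.562)/12.5 = 4.1250.
The intermediate image is virtual, 51.562 cm to the left of lens 1, so d_o2 = L - d_i1 = 31.5 - (-51.562) = 83.062 cm.
Applying the thin-lens equation again with f_2 = 35.5 cm and d_o2 = 83.062 cm gives d_i2 = 61.997 cm.
m_2 = -(61.997)/(83.062) = -0.7464.
Total m = m_1 x m_2 = (4.1250)(-0.7464) = -3.0788.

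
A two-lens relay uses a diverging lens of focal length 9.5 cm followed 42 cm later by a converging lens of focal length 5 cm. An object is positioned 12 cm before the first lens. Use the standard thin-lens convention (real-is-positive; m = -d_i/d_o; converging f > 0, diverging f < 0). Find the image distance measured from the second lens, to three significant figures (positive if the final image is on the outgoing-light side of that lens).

Applying the thin-lens equation to the first lens, 1/(-9.5) = 1/12 + 1/d_i1, which gives d_i1 = -5.302 cm.
With d_i1 < 0 the first image is virtual and lies on the object side; the object distance for lens 2 is d_o2 = 42 - (-5.302) = 47.302 cm.
Applying the thin-lens equation again with f_2 = 5 cm and d_o2 = 47.302 cm gives d_i2 = 5.591 cm.

5.59 cm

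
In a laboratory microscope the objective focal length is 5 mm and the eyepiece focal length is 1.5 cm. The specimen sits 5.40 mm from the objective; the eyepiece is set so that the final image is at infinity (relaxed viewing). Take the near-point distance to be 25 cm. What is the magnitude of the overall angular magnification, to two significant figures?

Convert to cm: f_obj = 5 mm = 0.5 cm; d_o = 5.40 mm = 0.54 cm.
Objective: 1/d_i = 1/f_obj - 1/d_o = 1/0.5 - 1/0.54 = 0.14815 cm^-1, so d_i = 6.750 cm.
m_obj = -d_i/d_o = -6.750/0.54 = -12.500.
Eyepiece angular magnification (image at infinity): M_eye = D/f_e = 25/1.5 = 16.667.
Overall M = m_obj x M_eye = (-12.500)(16.667) = -208.33.
|M| = 208.33.

210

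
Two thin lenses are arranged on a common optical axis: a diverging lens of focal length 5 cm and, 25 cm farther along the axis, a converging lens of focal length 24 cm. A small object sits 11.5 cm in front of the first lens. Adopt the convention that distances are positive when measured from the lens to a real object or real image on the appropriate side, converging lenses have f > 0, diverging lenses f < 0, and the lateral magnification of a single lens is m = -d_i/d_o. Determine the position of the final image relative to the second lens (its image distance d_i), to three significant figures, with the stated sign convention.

152 cm

First lens: d_i1 = 1/(1/(-5) - 1/11.5) = -3.485 cm.
The intermediate image is virtual, 3.485 cm to the left of lens 1, so d_o2 = L - d_i1 = 25 - (-3.485) = 28.485 cm.
Second lens: d_i2 = 1/(1/24 - 1/(28.485)) = 152.432 cm.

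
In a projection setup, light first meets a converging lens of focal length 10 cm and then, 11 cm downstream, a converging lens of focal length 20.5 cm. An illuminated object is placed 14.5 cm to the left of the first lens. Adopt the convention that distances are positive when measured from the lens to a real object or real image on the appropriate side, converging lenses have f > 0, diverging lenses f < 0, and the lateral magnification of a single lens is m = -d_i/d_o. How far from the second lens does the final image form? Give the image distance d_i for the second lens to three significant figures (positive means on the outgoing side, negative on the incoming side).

First lens: d_i1 = 1/(1/10 - 1/14.5) = 32.222 cm.
Since 32.222 cm > 11 cm, the first image lies past the second lens and serves as a virtual object: d_o2 = L - d_i1 = -21.222 cm.
Second lens: d_i2 = 1/(1/20.5 - 1/(-21.222)) = 10.427 cm.

10.4 cm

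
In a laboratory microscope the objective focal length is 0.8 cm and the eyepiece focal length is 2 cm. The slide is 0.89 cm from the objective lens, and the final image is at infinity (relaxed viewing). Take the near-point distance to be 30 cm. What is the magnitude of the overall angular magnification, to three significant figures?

Objective: 1/d_i = 1/f_obj - 1/d_o = 1/0.8 - 1/0.89 = 0.12640 cm^-1, so d_i = 7.911 cm.
m_obj = -d_i/d_o = -7.911/0.89 = -8.889.
Eyepiece angular magnification (image at infinity): M_eye = D/f_e = 30/2 = 15.000.
Overall M = m_obj x M_eye = (-8.889)(15.000) = -133.33.
|M| = 133.33.

133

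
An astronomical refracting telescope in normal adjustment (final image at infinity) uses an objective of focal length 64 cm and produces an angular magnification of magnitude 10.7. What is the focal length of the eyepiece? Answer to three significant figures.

5.98 cm

|M| = f_obj/f_eye, so f_eye = f_obj/|M| = 64/10.7 = 5.981 cm.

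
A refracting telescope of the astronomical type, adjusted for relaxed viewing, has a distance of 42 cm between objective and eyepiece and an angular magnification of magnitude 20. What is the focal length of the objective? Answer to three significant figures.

40.0 cm

In normal adjustment the tube length equals f_obj + f_eye and |M| = f_obj/f_eye.
So f_obj = 20 f_eye and 20 f_eye + f_eye = 42 cm, giving f_eye = 42/21 = 2.000 cm and f_obj = 40.000 cm.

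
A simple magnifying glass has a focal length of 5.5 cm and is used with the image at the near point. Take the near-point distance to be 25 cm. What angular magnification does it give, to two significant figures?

5.5

M = 1 + D/f = 1 + 25/5.5 = 5.545.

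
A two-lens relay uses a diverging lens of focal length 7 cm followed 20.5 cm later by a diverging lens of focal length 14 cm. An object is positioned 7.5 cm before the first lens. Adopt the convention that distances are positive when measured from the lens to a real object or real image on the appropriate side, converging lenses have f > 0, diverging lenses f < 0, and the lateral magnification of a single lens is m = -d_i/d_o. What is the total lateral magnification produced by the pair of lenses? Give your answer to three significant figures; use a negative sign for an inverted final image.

First lens: d_i1 = 1/(1/(-7) - 1/7.5) = -3.621 cm.
m_1 = -(-3.621)/7.5 = 0.4828.
With d_i1 < 0 the first image is virtual and lies on the object side; the object distance for lens 2 is d_o2 = 20.5 - (-3.621) = 24.121 cm.
Second lens: d_i2 = 1/(1/(-14) - 1/(24.121)) = -8.858 cm.
m_2 = -(-8.858)/(24.121) = 0.3673.
Overall magnification: m = m_1 m_2 = 0.1773.

0.177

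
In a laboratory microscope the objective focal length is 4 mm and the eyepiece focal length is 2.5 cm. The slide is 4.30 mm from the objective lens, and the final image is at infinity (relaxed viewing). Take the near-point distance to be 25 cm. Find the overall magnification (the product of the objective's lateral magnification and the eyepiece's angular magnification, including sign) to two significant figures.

-130

Convert to cm: f_obj = 4 mm = 0.4 cm; d_o = 4.30 mm = 0.43 cm.
Objective: 1/d_i = 1/f_obj - 1/d_o = 1/0.4 - 1/0.43 = 0.17442 cm^-1, so d_i = 5.733 cm.
m_obj = -d_i/d_o = -5.733/0.43 = -13.333.
Eyepiece angular magnification (image at infinity): M_eye = D/f_e = 25/2.5 = 10.000.
Overall M = m_obj x M_eye = (-13.333)(10.000) = -133.33.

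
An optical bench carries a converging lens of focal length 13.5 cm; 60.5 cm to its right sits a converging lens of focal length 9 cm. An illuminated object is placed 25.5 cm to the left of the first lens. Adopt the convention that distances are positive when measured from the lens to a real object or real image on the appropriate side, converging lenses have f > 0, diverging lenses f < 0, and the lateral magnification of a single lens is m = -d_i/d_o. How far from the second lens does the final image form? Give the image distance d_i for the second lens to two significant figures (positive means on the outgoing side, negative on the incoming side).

13 cm

Applying the thin-lens equation to the first lens, 1/13.5 = 1/25.5 + 1/d_i1, which gives d_i1 = 28.688 cm.
That image sits 31.812 cm in front of the second lens, so d_o2 = 31.812 cm.
Applying the thin-lens equation again with f_2 = 9 cm and d_o2 = 31.812 cm gives d_i2 = 12.551 cm.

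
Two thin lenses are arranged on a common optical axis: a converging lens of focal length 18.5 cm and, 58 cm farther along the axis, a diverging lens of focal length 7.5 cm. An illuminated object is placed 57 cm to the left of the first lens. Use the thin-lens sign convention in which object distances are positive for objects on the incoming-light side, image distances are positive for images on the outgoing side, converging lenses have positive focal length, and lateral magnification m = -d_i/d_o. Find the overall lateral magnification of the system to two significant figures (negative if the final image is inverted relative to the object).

-0.095

First lens: d_i1 = 1/(1/18.5 - 1/57) = 27.390 cm.
m_1 = -(27.390)/57 = -0.4805.
That image sits 30.610 cm in front of the second lens, so d_o2 = 30.610 cm.
Second lens: d_i2 = 1/(1/(-7.5) - 1/(30.610)) = -6.024 cm.
m_2 = -(-6.024)/(30.610) = 0.1968.
Overall magnification: m = m_1 m_2 = -0.0946.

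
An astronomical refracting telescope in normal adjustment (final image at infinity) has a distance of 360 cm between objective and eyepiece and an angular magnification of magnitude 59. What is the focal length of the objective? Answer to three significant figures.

In normal adjustment the tube length equals f_obj + f_eye and |M| = f_obj/f_eye.
So f_obj = 59 f_eye and 59 f_eye + f_eye = 360 cm, giving f_eye = 360/60 = 6.000 cm and f_obj = 354.000 cm.

354 cm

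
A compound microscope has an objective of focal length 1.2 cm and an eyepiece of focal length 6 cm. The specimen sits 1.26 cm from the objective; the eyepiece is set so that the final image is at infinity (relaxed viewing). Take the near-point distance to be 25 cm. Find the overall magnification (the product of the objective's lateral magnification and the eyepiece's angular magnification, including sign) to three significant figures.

-83.3

Objective: 1/d_i = 1/f_obj - 1/d_o = 1/1.2 - 1/1.26 = 0.03968 cm^-1, so d_i = 25.200 cm.
m_obj = -d_i/d_o = -25.200/1.26 = -20.000.
Eyepiece angular magnification (image at infinity): M_eye = D/f_e = 25/6 = 4.167.
Overall M = m_obj x M_eye = (-20.000)(4.167) = -83.33.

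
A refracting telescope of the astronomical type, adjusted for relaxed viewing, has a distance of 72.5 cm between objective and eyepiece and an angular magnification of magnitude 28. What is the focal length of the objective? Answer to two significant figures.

70 cm

In normal adjustment the tube length equals f_obj + f_eye and |M| = f_obj/f_eye.
So f_obj = 28 f_eye and 28 f_eye + f_eye = 72.5 cm, giving f_eye = 72.5/29 = 2.500 cm and f_obj = 70.000 cm.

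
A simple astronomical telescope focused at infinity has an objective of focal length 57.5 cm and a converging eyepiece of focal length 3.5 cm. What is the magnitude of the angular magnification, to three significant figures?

16.4

|M| = f_obj/|f_eye| = 57.5/3.5 = 16.429.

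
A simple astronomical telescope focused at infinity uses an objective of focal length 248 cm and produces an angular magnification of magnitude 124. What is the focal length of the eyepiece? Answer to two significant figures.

2.0 cm

|M| = f_obj/f_eye, so f_eye = f_obj/|M| = 248/124.0 = 2.000 cm.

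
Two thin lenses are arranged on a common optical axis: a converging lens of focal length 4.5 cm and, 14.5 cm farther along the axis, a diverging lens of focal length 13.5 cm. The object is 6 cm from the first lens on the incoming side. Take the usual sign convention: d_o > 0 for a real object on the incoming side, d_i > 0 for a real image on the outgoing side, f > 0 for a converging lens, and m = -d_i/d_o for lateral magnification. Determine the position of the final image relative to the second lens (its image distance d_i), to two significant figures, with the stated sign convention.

4.7 cm

First lens: d_i1 = 1/(1/4.5 - 1/6) = 18.000 cm.
Since 18.000 cm > 14.5 cm, the first image lies past the second lens and serves as a virtual object: d_o2 = L - d_i1 = -3.500 cm.
Second lens: d_i2 = 1/(1/(-13.5) - 1/(-3.500)) = 4.725 cm.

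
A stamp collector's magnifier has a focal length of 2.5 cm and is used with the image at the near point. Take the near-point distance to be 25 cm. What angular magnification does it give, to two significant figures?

11

M = 1 + D/f = 1 + 25/2.5 = 11.000.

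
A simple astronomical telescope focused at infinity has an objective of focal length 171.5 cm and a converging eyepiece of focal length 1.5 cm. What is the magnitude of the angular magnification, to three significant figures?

|M| = f_obj/|f_eye| = 171.5/1.5 = 114.333.

114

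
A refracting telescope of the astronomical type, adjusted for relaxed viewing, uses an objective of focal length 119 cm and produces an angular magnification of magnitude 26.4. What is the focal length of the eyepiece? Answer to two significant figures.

|M| = f_obj/f_eye, so f_eye = f_obj/|M| = 119/26.4 = 4.508 cm.

4.5 cm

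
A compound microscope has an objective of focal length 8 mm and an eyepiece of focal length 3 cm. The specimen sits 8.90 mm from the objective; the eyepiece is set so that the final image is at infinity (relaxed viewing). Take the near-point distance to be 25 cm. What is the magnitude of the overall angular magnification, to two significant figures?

74

Convert to cm: f_obj = 8 mm = 0.8 cm; d_o = 8.90 mm = 0.89 cm.
Objective: 1/d_i = 1/f_obj - 1/d_o = 1/0.8 - 1/0.89 = 0.12640 cm^-1, so d_i = 7.911 cm.
m_obj = -d_i/d_o = -7.911/0.89 = -8.889.
Eyepiece angular magnification (image at infinity): M_eye = D/f_e = 25/3 = 8.333.
Overall M = m_obj x M_eye = (-8.889)(8.333) = -74.07.
|M| = 74.07.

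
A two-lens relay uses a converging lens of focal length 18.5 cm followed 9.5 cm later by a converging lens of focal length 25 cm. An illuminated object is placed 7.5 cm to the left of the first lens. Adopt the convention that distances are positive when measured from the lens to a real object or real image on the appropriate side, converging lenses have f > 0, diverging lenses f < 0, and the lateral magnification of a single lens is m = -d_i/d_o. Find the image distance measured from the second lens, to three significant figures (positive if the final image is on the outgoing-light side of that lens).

Applying the thin-lens equation to the first lens, 1/18.5 = 1/7.5 + 1/d_i1, which gives d_i1 = -12.614 cm.
With d_i1 < 0 the first image is virtual and lies on the object side; the object distance for lens 2 is d_o2 = 9.5 - (-12.614) = 22.114 cm.
Applying the thin-lens equation again with f_2 = 25 cm and d_o2 = 22.114 cm gives d_i2 = -191.535 cm.

-192 cm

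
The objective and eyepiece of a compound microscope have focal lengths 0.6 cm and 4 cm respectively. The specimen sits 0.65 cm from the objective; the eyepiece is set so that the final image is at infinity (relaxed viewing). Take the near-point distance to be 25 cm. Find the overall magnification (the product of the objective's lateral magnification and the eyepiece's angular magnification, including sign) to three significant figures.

-75.0

Objective: 1/d_i = 1/f_obj - 1/d_o = 1/0.6 - 1/0.65 = 0.12821 cm^-1, so d_i = 7.800 cm.
m_obj = -d_i/d_o = -7.800/0.65 = -12.000.
Eyepiece angular magnification (image at infinity): M_eye = D/f_e = 25/4 = 6.250.
Overall M = m_obj x M_eye = (-12.000)(6.250) = -75.00.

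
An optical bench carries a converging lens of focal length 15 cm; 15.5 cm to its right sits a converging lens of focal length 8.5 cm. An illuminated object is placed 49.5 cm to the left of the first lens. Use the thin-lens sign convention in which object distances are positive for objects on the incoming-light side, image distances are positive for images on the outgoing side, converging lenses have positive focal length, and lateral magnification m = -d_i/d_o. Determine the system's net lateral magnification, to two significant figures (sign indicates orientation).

Applying the thin-lens equation to the first lens, 1/15 = 1/49.5 + 1/d_i1, which gives d_i1 = 21.522 cm.
Its lateral magnification is m_1 = -d_i1/d_o1 = -(21.522)/49.5 = -0.4348.
Since 21.522 cm > 15.5 cm, the first image lies past the second lens and serves as a virtual object: d_o2 = L - d_i1 = -6.022 cm.
Applying the thin-lens equation again with f_2 = 8.5 cm and d_o2 = -6.022 cm gives d_i2 = 3.525 cm.
m_2 = -(3.525)/(-6.022) = 0.5853.
The system's lateral magnification is m_1 m_2 = (-0.4348)(0.5853) = -0.2545.

-0.25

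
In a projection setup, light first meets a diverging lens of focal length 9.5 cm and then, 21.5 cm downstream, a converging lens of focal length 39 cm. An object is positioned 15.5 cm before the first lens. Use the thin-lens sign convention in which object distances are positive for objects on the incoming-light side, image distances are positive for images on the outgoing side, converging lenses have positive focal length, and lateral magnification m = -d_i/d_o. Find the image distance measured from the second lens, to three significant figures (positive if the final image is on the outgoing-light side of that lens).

-92.0 cm

Lens 1: 1/d_i1 = 1/f_1 - 1/d_o1 = 1/(-9.5) - 1/15.5 = -0.16978 cm^-1, so d_i1 = -5.890 cm.
The intermediate image is virtual, 5.890 cm to the left of lens 1, so d_o2 = L - d_i1 = 21.5 - (-5.890) = 27.390 cm.
Lens 2: 1/d_i2 = 1/f_2 - 1/d_o2 = 1/39 - 1/(27.390) = -0.01087 cm^-1, so d_i2 = -92.008 cm.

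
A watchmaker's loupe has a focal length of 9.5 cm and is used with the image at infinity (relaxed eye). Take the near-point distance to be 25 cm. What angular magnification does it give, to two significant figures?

2.6

M = D/f = 25/9.5 = 2.632.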